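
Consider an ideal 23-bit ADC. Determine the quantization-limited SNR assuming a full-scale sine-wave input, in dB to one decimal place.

140.2 dB

SNR ≈ 6.02·N + 1.76 dB = 6.02·23 + 1.76 = 140.22 dB.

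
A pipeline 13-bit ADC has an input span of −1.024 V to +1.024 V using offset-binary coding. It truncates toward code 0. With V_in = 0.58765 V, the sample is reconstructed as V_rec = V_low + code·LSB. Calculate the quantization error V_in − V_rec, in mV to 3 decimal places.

0.150 mV

One LSB is 2.048 V / 8192 = 250.00 µV.
Scaled input = 6446.6000 LSBs, so code = 6446.
Code 6446 maps back to (−1.024) + 6446×0.00025 V = 0.5875 V.
V_in − V_rec = 0.00015 V = 0.150 mV.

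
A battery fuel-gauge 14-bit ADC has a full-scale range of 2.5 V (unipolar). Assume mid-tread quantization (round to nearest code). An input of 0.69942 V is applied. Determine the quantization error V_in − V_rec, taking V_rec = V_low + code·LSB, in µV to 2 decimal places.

-42.89 µV

LSB = 2.5/2^14 = 152.59 µV.
Scaled input = 4583.7189 LSBs, so code = 4584.
Code 4584 maps back to 0 + 4584×0.000152588 V = 0.69946289 V.
Error = 0.69942 − 0.69946289 = -4.28906e-05 V = -42.89 µV.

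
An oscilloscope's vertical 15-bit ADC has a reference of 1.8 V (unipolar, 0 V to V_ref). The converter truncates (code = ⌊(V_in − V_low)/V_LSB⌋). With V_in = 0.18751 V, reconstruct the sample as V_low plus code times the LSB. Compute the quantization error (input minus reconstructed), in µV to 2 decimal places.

28.31 µV

One LSB is 1.8 V / 32768 = 54.93 µV.
(V_in − V_low)/LSB = (0.18751 − 0)/5.49316e-05 = 3413.5154 → code 3413 (floor).
Code 3413 maps back to 0 + 3413×5.49316e-05 V = 0.18748169 V.
V_in − V_rec = 2.83105e-05 V = 28.31 µV.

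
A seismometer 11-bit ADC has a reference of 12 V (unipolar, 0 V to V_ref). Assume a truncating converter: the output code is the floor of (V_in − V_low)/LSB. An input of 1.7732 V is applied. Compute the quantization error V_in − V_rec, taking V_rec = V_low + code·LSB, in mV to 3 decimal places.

3.669 mV

One LSB is 12 V / 2048 = 5.859 mV.
Scaled input = 302.6261 LSBs, so code = 302.
Code 302 maps back to 0 + 302×0.00585938 V = 1.7695312 V.
V_in − V_rec = 0.00366875 V = 3.669 mV.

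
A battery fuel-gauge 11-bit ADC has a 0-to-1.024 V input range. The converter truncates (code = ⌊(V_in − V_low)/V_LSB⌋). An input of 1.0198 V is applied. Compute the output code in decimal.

LSB = 1.024 V / 2048 = 0.500 mV.
Input sits at 2039.600 steps above V_low.
So the output code is 2039.

code 2039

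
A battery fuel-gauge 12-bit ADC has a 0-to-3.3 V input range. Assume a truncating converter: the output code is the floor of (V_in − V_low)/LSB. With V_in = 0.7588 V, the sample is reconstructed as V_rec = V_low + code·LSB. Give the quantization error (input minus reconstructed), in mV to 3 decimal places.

One LSB is 3.3 V / 4096 = 0.806 mV.
(V_in − V_low)/LSB = (0.7588 − 0)/0.000805664 = 941.8318 → code 941 (floor).
Code 941 maps back to 0 + 941×0.000805664 V = 0.75812988 V.
Error = 0.7588 − 0.75812988 = 0.000670117 V = 0.670 mV.

0.670 mV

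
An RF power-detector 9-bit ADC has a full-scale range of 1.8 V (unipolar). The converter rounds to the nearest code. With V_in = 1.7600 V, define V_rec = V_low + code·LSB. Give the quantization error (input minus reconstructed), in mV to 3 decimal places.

-1.328 mV

One LSB is 1.8 V / 512 = 3.516 mV.
Scaled input = 500.6222 LSBs, so code = 501.
V_rec = 0 + 501·0.00351563 = 1.7613281 V.
Difference: -0.00132813 V → -1.328 mV.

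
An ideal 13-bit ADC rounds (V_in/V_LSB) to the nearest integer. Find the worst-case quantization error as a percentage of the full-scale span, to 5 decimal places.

0.00610 %

Rounding → worst-case error = ½ LSB = V_FS/2^14, so 100/16384 = 0.00610352 % of full scale.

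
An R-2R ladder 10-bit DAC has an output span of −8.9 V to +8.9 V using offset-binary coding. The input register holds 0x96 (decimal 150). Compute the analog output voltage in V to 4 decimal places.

-6.2926 V

LSB = 17.8 V / 2^10 = 17.383 mV.
Code 0x96 = 150 decimal.
V_out = (−8.9) + 150 × 0.0173828 V = -6.29258 V.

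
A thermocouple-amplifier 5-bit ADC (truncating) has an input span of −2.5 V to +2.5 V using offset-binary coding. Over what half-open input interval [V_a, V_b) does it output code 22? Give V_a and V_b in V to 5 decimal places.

[0.93750 V, 1.09375 V)

LSB = 5/2^5 = 156.250 mV.
V_a = V_low + 22·LSB = 0.9375 V; V_b = V_low + 23·LSB = 1.09375 V.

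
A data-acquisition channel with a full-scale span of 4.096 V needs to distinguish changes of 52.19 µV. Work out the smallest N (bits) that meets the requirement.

17 bits

Number of steps required ≥ 4.096 V / 52.19 µV = 78482.47.
Need 2^N ≥ 78482.47; 2^16 = 65536, 2^17 = 131072.
Minimum N = 17.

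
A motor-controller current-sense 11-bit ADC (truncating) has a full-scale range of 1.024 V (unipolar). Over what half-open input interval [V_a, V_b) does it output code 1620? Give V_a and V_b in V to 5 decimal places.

[0.81000 V, 0.81050 V)

LSB = 1.024/2^11 = 0.500 mV.
V_a = V_low + 1620·LSB = 0.81 V; V_b = V_low + 1621·LSB = 0.8105 V.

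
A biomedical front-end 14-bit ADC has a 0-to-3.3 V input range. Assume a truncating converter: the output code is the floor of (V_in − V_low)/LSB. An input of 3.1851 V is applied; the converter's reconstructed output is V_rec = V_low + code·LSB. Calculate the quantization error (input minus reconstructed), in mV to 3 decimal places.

LSB = 3.3/2^14 = 201.42 µV.
(3.1851 − 0)/0.000201416 = 15813.5389; ⌊·⌋ gives code 15813.
Reconstructed: 3.1849915 V.
V_in − V_rec = 0.000108545 V = 0.109 mV.

0.109 mV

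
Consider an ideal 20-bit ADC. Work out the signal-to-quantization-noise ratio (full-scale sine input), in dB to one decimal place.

SNR ≈ 6.02·N + 1.76 dB = 6.02·20 + 1.76 = 122.16 dB.

122.2 dB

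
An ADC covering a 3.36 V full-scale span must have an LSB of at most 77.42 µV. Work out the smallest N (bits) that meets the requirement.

16 bits

Number of steps required ≥ 3.36 V / 77.42 µV = 43399.64.
Need 2^N ≥ 43399.64; 2^15 = 32768, 2^16 = 65536.
Minimum N = 16.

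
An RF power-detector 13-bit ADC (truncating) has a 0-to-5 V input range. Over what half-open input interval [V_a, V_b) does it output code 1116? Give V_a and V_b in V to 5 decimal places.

LSB = 5/2^13 = 0.610 mV.
V_a = V_low + 1116·LSB = 0.681152 V; V_b = V_low + 1117·LSB = 0.681763 V.

[0.68115 V, 0.68176 V)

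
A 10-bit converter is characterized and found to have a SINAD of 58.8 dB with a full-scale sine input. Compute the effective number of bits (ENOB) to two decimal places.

9.48 bits

ENOB = (SINAD − 1.76) / 6.02 = (58.8 − 1.76)/6.02 = 9.475.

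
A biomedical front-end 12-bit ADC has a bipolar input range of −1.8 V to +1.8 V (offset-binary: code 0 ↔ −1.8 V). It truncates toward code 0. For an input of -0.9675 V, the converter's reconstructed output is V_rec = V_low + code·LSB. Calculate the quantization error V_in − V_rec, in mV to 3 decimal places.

Step size: 3.6 V ÷ 2^12 = 0.879 mV.
Scaled input = 947.2000 LSBs, so code = 947.
Reconstructed: -0.96767578 V.
Error = -0.9675 − (−0.96767578) = 0.000175781 V = 0.176 mV.

0.176 mV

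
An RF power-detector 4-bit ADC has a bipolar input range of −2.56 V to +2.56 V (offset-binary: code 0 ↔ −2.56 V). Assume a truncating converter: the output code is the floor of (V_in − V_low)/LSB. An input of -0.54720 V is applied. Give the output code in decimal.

With 16 levels over 5.12 V, one step is 320.000 mV.
Input sits at 6.290 steps above V_low.
⌊·⌋(6.290) = 6.

code 6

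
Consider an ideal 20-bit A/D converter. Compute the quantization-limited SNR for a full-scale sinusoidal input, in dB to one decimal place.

SNR ≈ 6.02·N + 1.76 dB = 6.02·20 + 1.76 = 122.16 dB.

122.2 dB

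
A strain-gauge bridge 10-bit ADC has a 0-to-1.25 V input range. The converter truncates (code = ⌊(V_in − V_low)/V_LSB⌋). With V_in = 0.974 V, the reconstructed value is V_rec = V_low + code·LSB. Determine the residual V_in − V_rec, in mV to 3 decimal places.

One LSB is 1.25 V / 1024 = 1.221 mV.
(0.974 − 0)/0.0012207 = 797.9008; ⌊·⌋ gives code 797.
V_rec = 0 + 797·0.0012207 = 0.97290039 V.
Error = 0.974 − 0.97290039 = 0.00109961 V = 1.100 mV.

1.100 mV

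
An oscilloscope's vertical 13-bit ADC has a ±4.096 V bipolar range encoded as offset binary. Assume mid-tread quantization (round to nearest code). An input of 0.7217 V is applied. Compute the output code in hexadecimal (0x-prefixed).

LSB = 8.192 V / 8192 = 1.000 mV.
(V_in − V_low)/LSB = (0.7217 − (−4.096)) / 0.001 = 4817.700.
So the output code is 4818.
In hexadecimal (0x-prefixed): 0x12D2.

code 0x12D2 (decimal 4818)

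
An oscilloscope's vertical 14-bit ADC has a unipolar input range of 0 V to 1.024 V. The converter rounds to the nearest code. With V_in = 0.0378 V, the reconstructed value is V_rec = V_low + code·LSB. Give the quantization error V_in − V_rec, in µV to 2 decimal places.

LSB = 1.024/2^14 = 62.50 µV.
Scaled input = 604.8000 LSBs, so code = 605.
Reconstructed: 0.0378125 V.
V_in − V_rec = -1.25e-05 V = -12.50 µV.

-12.50 µV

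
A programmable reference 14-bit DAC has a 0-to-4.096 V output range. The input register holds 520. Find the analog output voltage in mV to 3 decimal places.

130.000 mV

LSB = 4.096 V / 2^14 = 250.00 µV.
V_out = 0 + 520 × 0.00025 V = 0.13 V.
= 130.000 mV.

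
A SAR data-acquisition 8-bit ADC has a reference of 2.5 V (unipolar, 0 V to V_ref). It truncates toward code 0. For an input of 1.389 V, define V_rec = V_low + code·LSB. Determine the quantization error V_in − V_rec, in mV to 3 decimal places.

LSB = 2.5/2^8 = 9.766 mV.
(V_in − V_low)/LSB = (1.389 − 0)/0.00976562 = 142.2336 → code 142 (floor).
Reconstructed: 1.3867188 V.
V_in − V_rec = 0.00228125 V = 2.281 mV.

2.281 mV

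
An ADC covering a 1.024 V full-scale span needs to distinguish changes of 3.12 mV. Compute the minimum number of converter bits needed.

Number of steps required ≥ 1.024 V / 3.12 mV = 328.21.
Need 2^N ≥ 328.21; 2^8 = 256, 2^9 = 512.
Minimum N = 9.

9 bits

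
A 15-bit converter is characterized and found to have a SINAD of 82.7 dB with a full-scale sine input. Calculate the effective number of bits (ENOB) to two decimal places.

13.45 bits

ENOB = (SINAD − 1.76) / 6.02 = (82.7 − 1.76)/6.02 = 13.445.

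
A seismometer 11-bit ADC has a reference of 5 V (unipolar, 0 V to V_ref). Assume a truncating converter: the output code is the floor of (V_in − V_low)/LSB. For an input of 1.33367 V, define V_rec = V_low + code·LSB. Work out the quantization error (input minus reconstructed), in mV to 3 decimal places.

Step size: 5 V ÷ 2^11 = 2.441 mV.
Scaled input = 546.2712 LSBs, so code = 546.
V_rec = 0 + 546·0.00244141 = 1.3330078 V.
Error = 1.33367 − 1.3330078 = 0.000662188 V = 0.662 mV.

0.662 mV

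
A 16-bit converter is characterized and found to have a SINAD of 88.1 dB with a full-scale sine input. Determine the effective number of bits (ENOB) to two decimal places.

ENOB = (SINAD − 1.76) / 6.02 = (88.1 − 1.76)/6.02 = 14.342.

14.34 bits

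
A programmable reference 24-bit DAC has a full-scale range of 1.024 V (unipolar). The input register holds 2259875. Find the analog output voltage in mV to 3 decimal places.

LSB = 1.024 V / 2^24 = 0.06 µV.
V_out = 0 + 2259875 × 6.10352e-08 V = 0.137932 V.
= 137.932 mV.

137.932 mV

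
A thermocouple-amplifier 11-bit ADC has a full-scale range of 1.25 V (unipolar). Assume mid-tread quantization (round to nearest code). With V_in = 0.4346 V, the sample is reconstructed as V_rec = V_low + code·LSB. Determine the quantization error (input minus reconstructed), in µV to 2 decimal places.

One LSB is 1.25 V / 2048 = 0.610 mV.
(V_in − V_low)/LSB = (0.4346 − 0)/0.000610352 = 712.0486 → code 712 (round).
Reconstructed: 0.43457031 V.
V_in − V_rec = 2.96875e-05 V = 29.69 µV.

29.69 µV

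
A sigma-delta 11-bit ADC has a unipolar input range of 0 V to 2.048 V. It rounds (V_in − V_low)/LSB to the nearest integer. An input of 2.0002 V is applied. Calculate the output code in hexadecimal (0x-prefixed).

With 2048 levels over 2.048 V, one step is 1.000 mV.
(V_in − V_low)/LSB = (2.0002 − 0) / 0.001 = 2000.200.
So the output code is 2000.
In hexadecimal (0x-prefixed): 0x7D0.

code 0x7D0 (decimal 2000)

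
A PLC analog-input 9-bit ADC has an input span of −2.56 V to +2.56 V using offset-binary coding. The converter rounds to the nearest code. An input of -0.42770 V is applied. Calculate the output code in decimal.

Full-scale span = 5.12 V; LSB = 5.12/2^9 = 10.000 mV.
(V_in − V_low)/LSB = (-0.42770 − (−2.56)) / 0.01 = 213.230.
round(213.230) = 213.

code 213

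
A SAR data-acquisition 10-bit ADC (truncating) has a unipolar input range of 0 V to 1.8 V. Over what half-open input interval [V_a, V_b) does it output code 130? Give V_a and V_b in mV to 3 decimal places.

LSB = 1.8/2^10 = 1.758 mV.
V_a = V_low + 130·LSB = 0.228516 V; V_b = V_low + 131·LSB = 0.230273 V.

[228.516 mV, 230.273 mV)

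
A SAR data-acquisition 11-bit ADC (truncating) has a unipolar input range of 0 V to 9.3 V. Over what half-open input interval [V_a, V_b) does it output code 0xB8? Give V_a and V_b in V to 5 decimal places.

LSB = 9.3/2^11 = 4.541 mV.
Code 0xB8 = 184 decimal.
V_a = V_low + 184·LSB = 0.835547 V; V_b = V_low + 185·LSB = 0.840088 V.

[0.83555 V, 0.84009 V)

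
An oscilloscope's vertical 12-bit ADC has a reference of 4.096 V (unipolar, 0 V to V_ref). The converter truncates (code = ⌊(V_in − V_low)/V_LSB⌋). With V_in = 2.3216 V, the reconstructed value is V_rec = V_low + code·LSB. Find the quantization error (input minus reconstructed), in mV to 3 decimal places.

0.600 mV

LSB = 4.096/2^12 = 1.000 mV.
(2.3216 − 0)/0.001 = 2321.6000; ⌊·⌋ gives code 2321.
Reconstructed: 2.321 V.
V_in − V_rec = 0.0006 V = 0.600 mV.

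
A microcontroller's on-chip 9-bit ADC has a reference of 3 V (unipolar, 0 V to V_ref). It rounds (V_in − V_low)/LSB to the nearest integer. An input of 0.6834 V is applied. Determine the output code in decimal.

With 512 levels over 3 V, one step is 5.859 mV.
(V_in − V_low)/LSB = (0.6834 − 0) / 0.00585938 = 116.634.
So the output code is 117.

code 117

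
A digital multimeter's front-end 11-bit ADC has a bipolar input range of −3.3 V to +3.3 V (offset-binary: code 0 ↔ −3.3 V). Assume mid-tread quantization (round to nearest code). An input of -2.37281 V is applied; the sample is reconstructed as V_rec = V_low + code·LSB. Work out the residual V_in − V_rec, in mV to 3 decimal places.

-0.935 mV

LSB = 6.6/2^11 = 3.223 mV.
(-2.37281 − (−3.3))/0.00322266 = 287.7099; round gives code 288.
V_rec = (−3.3) + 288·0.00322266 = -2.371875 V.
Difference: -0.000935 V → -0.935 mV.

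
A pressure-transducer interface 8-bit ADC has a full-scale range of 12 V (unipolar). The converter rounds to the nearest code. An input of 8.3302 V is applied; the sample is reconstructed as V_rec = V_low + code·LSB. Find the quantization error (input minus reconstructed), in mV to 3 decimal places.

Step size: 12 V ÷ 2^8 = 46.875 mV.
Scaled input = 177.7109 LSBs, so code = 178.
Reconstructed: 8.34375 V.
V_in − V_rec = -0.01355 V = -13.550 mV.

-13.550 mV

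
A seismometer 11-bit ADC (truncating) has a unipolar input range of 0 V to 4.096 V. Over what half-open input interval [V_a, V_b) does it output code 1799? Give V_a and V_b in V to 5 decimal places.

[3.59800 V, 3.60000 V)

LSB = 4.096/2^11 = 2.000 mV.
V_a = V_low + 1799·LSB = 3.598 V; V_b = V_low + 1800·LSB = 3.6 V.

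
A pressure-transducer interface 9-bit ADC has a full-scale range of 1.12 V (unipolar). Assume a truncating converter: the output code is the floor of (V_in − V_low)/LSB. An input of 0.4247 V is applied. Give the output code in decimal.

LSB = 1.12 V / 512 = 2.188 mV.
(V_in − V_low)/LSB = (0.4247 − 0) / 0.0021875 = 194.149.
So the output code is 194.

code 194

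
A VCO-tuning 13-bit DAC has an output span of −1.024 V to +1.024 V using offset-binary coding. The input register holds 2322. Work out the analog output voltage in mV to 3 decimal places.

-443.500 mV

LSB = 2.048 V / 2^13 = 250.00 µV.
V_out = (−1.024) + 2322 × 0.00025 V = -0.4435 V.
= -443.500 mV.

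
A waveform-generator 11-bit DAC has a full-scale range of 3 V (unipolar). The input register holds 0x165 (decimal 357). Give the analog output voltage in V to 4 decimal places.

LSB = 3 V / 2^11 = 1.465 mV.
Code 0x165 = 357 decimal.
V_out = 0 + 357 × 0.00146484 V = 0.522949 V.

0.5229 V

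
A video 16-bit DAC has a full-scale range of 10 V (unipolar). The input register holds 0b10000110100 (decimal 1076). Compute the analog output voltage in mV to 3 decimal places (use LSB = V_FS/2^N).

164.185 mV

LSB = 10 V / 2^16 = 152.59 µV.
Code 0b10000110100 = 1076 decimal.
V_out = 0 + 1076 × 0.000152588 V = 0.164185 V.
= 164.185 mV.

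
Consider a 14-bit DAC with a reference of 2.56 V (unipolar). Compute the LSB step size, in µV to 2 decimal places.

156.25 µV

Full-scale span = 2.56 V.
LSB = 2.56 / 2^14 = 2.56 / 16384 = 0.00015625 V = 156.25 µV.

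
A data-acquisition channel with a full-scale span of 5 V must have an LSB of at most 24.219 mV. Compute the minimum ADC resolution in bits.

Number of steps required ≥ 5 V / 24.219 mV = 206.45.
Need 2^N ≥ 206.45; 2^7 = 128, 2^8 = 256.
Minimum N = 8.

8 bits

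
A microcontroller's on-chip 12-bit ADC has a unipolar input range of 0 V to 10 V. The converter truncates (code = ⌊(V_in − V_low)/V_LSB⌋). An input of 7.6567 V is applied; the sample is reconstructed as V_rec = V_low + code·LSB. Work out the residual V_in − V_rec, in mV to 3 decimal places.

0.450 mV

Step size: 10 V ÷ 2^12 = 2.441 mV.
(7.6567 − 0)/0.00244141 = 3136.1843; ⌊·⌋ gives code 3136.
Reconstructed: 7.65625 V.
Error = 7.6567 − 7.65625 = 0.00045 V = 0.450 mV.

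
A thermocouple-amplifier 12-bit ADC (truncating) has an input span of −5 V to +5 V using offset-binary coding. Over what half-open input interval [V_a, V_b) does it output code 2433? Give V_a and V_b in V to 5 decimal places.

[0.93994 V, 0.94238 V)

LSB = 10/2^12 = 2.441 mV.
V_a = V_low + 2433·LSB = 0.939941 V; V_b = V_low + 2434·LSB = 0.942383 V.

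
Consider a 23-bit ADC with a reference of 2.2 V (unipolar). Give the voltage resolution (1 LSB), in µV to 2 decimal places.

Full-scale span = 2.2 V.
LSB = 2.2 / 2^23 = 2.2 / 8388608 = 2.6226e-07 V = 0.26 µV.

0.26 µV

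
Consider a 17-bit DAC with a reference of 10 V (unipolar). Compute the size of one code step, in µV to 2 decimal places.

76.29 µV

Full-scale span = 10 V.
LSB = 10 / 2^17 = 10 / 131072 = 7.62939e-05 V = 76.29 µV.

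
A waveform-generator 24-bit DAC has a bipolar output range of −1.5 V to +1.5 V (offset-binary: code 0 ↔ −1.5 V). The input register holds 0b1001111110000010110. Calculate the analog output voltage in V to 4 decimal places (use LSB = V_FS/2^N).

LSB = 3 V / 2^24 = 0.18 µV.
Code 0b1001111110000010110 = 326678 decimal.
V_out = (−1.5) + 326678 × 1.78814e-07 V = -1.44159 V.

-1.4416 V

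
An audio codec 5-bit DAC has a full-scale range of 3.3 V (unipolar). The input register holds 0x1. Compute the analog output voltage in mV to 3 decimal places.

LSB = 3.3 V / 2^5 = 103.125 mV.
Code 0x1 = 1 decimal.
V_out = 0 + 1 × 0.103125 V = 0.103125 V.
= 103.125 mV.

103.125 mV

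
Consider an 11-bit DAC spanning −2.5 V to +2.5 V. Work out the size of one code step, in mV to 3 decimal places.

Full-scale span = 5 V.
LSB = 5 / 2^11 = 5 / 2048 = 0.00244141 V = 2.441 mV.

2.441 mV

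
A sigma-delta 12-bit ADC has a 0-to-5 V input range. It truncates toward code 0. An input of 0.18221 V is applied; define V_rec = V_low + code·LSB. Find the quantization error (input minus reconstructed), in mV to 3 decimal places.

0.325 mV

LSB = 5/2^12 = 1.221 mV.
(0.18221 − 0)/0.0012207 = 149.2664; ⌊·⌋ gives code 149.
V_rec = 0 + 149·0.0012207 = 0.18188477 V.
V_in − V_rec = 0.000325234 V = 0.325 mV.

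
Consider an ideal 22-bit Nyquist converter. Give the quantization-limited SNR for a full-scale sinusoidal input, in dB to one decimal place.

SNR ≈ 6.02·N + 1.76 dB = 6.02·22 + 1.76 = 134.20 dB.

134.2 dB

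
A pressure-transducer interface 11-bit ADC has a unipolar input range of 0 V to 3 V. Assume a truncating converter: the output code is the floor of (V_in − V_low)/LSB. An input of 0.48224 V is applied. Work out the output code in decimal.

With 2048 levels over 3 V, one step is 1.465 mV.
(V_in − V_low)/LSB = (0.48224 − 0) / 0.00146484 = 329.209.
⌊·⌋(329.209) = 329.

code 329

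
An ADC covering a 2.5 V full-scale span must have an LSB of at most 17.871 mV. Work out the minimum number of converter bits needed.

Number of steps required ≥ 2.5 V / 17.871 mV = 139.89.
Need 2^N ≥ 139.89; 2^7 = 128, 2^8 = 256.
Minimum N = 8.

8 bits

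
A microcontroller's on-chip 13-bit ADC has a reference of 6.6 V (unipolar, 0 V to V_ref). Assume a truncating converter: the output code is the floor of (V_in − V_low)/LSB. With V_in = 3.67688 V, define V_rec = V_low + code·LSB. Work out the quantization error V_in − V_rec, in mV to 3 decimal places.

0.635 mV

Step size: 6.6 V ÷ 2^13 = 0.806 mV.
(V_in − V_low)/LSB = (3.67688 − 0)/0.000805664 = 4563.7880 → code 4563 (floor).
Reconstructed: 3.6762451 V.
V_in − V_rec = 0.000634883 V = 0.635 mV.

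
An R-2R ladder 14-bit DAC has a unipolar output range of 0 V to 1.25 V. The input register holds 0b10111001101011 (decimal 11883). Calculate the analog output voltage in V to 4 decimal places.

0.9066 V

LSB = 1.25 V / 2^14 = 76.29 µV.
Code 0b10111001101011 = 11883 decimal.
V_out = 0 + 11883 × 7.62939e-05 V = 0.906601 V.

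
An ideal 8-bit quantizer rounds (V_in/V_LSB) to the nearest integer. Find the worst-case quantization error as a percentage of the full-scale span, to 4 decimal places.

0.1953 %

Rounding → worst-case error = ½ LSB = V_FS/2^9, so 100/512 = 0.195312 % of full scale.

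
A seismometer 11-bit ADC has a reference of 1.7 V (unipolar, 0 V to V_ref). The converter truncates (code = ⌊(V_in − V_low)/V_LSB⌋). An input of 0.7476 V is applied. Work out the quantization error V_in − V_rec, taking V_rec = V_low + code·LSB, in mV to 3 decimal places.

0.530 mV

LSB = 1.7/2^11 = 0.830 mV.
Scaled input = 900.6381 LSBs, so code = 900.
V_rec = 0 + 900·0.000830078 = 0.74707031 V.
Difference: 0.000529687 V → 0.530 mV.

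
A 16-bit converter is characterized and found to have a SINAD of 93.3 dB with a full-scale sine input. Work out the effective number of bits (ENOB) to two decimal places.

ENOB = (SINAD − 1.76) / 6.02 = (93.3 − 1.76)/6.02 = 15.206.

15.21 bits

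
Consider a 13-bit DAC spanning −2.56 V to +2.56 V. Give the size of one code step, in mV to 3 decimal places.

0.625 mV

Full-scale span = 5.12 V.
LSB = 5.12 / 2^13 = 5.12 / 8192 = 0.000625 V = 0.625 mV.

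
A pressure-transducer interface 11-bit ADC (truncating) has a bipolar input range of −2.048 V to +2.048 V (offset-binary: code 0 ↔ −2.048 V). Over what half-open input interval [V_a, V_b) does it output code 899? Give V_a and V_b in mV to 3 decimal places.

LSB = 4.096/2^11 = 2.000 mV.
V_a = V_low + 899·LSB = -0.25 V; V_b = V_low + 900·LSB = -0.248 V.

[-250.000 mV, -248.000 mV)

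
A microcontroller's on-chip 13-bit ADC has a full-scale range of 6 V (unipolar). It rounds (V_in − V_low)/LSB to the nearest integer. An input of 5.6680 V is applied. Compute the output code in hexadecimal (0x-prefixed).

code 0x1E3B (decimal 7739)

LSB = 6 V / 8192 = 0.732 mV.
Input sits at 7738.709 steps above V_low.
So the output code is 7739.
In hexadecimal (0x-prefixed): 0x1E3B.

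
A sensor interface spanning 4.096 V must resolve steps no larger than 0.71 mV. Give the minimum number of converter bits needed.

Number of steps required ≥ 4.096 V / 0.71 mV = 5769.01.
Need 2^N ≥ 5769.01; 2^12 = 4096, 2^13 = 8192.
Minimum N = 13.

13 bits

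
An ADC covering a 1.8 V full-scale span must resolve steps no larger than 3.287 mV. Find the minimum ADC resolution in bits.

Number of steps required ≥ 1.8 V / 3.287 mV = 547.61.
Need 2^N ≥ 547.61; 2^9 = 512, 2^10 = 1024.
Minimum N = 10.

10 bits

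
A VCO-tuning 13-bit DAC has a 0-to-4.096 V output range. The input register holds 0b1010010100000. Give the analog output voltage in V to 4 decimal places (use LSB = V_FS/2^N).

2.6400 V

LSB = 4.096 V / 2^13 = 0.500 mV.
Code 0b1010010100000 = 5280 decimal.
V_out = 0 + 5280 × 0.0005 V = 2.64 V.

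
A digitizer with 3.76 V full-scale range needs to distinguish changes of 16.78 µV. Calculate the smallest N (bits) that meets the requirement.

Number of steps required ≥ 3.76 V / 16.78 µV = 224076.28.
Need 2^N ≥ 224076.28; 2^17 = 131072, 2^18 = 262144.
Minimum N = 18.

18 bits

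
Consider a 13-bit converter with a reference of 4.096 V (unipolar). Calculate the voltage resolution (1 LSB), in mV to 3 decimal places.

Full-scale span = 4.096 V.
LSB = 4.096 / 2^13 = 4.096 / 8192 = 0.0005 V = 0.500 mV.

0.500 mV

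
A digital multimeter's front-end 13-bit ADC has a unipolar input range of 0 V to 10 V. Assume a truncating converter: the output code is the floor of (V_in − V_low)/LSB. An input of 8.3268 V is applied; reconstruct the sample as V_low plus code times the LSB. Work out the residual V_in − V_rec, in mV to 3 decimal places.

LSB = 10/2^13 = 1.221 mV.
(V_in − V_low)/LSB = (8.3268 − 0)/0.0012207 = 6821.3146 → code 6821 (floor).
Code 6821 maps back to 0 + 6821×0.0012207 V = 8.326416 V.
Error = 8.3268 − 8.326416 = 0.000383984 V = 0.384 mV.

0.384 mV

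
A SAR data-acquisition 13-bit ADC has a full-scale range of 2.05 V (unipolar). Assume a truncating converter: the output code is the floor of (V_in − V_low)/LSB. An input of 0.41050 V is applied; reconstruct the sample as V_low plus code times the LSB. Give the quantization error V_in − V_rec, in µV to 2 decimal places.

Step size: 2.05 V ÷ 2^13 = 250.24 µV.
Scaled input = 1640.3980 LSBs, so code = 1640.
Code 1640 maps back to 0 + 1640×0.000250244 V = 0.41040039 V.
Error = 0.41050 − 0.41040039 = 9.96094e-05 V = 99.61 µV.

99.61 µV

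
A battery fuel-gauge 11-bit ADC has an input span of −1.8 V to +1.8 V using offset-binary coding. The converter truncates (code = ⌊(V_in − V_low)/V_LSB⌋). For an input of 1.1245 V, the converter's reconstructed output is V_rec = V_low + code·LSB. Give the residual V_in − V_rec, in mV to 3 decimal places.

LSB = 3.6/2^11 = 1.758 mV.
Scaled input = 1663.7156 LSBs, so code = 1663.
V_rec = (−1.8) + 1663·0.00175781 = 1.1232422 V.
Error = 1.1245 − 1.1232422 = 0.00125781 V = 1.258 mV.

1.258 mV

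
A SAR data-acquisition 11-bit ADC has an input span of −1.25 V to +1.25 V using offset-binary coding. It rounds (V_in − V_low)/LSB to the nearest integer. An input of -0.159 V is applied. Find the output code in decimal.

LSB = 2.5 V / 2048 = 1.221 mV.
(-0.159 − (−1.25)) / 0.0012207 = 893.747 LSBs.
round(893.747) = 894.

code 894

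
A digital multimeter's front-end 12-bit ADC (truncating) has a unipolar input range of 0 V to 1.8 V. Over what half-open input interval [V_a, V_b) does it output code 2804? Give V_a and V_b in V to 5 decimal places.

LSB = 1.8/2^12 = 439.45 µV.
V_a = V_low + 2804·LSB = 1.23223 V; V_b = V_low + 2805·LSB = 1.23267 V.

[1.23223 V, 1.23267 V)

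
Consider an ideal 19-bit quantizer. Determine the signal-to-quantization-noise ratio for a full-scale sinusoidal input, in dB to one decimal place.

116.1 dB

SNR ≈ 6.02·N + 1.76 dB = 6.02·19 + 1.76 = 116.14 dB.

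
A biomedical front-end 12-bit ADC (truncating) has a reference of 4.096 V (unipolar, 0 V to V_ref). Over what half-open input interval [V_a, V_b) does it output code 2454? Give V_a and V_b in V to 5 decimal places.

LSB = 4.096/2^12 = 1.000 mV.
V_a = V_low + 2454·LSB = 2.454 V; V_b = V_low + 2455·LSB = 2.455 V.

[2.45400 V, 2.45500 V)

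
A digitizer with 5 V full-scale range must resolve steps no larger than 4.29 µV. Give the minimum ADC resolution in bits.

Number of steps required ≥ 5 V / 4.29 µV = 1165501.17.
Need 2^N ≥ 1165501.17; 2^20 = 1048576, 2^21 = 2097152.
Minimum N = 21.

21 bits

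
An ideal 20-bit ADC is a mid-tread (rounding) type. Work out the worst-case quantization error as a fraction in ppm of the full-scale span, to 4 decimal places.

0.4768 ppm

Rounding → worst-case error = ½ LSB = V_FS/2^21, so 1e+06/2097152 = 0.476837 ppm of full scale.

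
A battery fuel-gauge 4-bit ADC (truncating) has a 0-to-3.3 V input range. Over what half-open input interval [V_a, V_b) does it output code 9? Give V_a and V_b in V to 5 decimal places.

[1.85625 V, 2.06250 V)

LSB = 3.3/2^4 = 206.250 mV.
V_a = V_low + 9·LSB = 1.85625 V; V_b = V_low + 10·LSB = 2.0625 V.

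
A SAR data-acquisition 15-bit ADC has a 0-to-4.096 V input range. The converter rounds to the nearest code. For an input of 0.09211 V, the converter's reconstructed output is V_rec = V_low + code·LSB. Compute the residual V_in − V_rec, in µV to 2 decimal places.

One LSB is 4.096 V / 32768 = 125.00 µV.
(V_in − V_low)/LSB = (0.09211 − 0)/0.000125 = 736.8800 → code 737 (round).
V_rec = 0 + 737·0.000125 = 0.092125 V.
V_in − V_rec = -1.5e-05 V = -15.00 µV.

-15.00 µV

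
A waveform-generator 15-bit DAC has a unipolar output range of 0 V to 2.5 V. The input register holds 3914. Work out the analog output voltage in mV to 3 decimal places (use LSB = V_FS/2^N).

298.615 mV

LSB = 2.5 V / 2^15 = 76.29 µV.
V_out = 0 + 3914 × 7.62939e-05 V = 0.298615 V.
= 298.615 mV.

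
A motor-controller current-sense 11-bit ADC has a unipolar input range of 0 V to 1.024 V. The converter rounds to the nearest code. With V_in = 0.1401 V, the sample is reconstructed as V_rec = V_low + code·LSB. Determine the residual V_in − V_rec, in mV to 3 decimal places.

LSB = 1.024/2^11 = 0.500 mV.
Scaled input = 280.2000 LSBs, so code = 280.
Code 280 maps back to 0 + 280×0.0005 V = 0.14 V.
Error = 0.1401 − 0.14 = 0.0001 V = 0.100 mV.

0.100 mV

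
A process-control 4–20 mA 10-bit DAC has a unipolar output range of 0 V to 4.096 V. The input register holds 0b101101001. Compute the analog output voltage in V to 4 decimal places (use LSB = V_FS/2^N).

LSB = 4.096 V / 2^10 = 4.000 mV.
Code 0b101101001 = 361 decimal.
V_out = 0 + 361 × 0.004 V = 1.444 V.

1.4440 V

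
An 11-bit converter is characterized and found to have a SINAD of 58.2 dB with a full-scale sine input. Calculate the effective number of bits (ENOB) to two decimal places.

ENOB = (SINAD − 1.76) / 6.02 = (58.2 − 1.76)/6.02 = 9.375.

9.38 bits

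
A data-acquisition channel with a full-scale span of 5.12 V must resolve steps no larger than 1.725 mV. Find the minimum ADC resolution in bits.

Number of steps required ≥ 5.12 V / 1.725 mV = 2968.12.
Need 2^N ≥ 2968.12; 2^11 = 2048, 2^12 = 4096.
Minimum N = 12.

12 bits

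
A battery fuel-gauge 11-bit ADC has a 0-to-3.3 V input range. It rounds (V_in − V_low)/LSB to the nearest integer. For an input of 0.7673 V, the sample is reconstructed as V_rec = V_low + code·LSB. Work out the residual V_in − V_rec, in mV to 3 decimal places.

0.308 mV

One LSB is 3.3 V / 2048 = 1.611 mV.
(0.7673 − 0)/0.00161133 = 476.1910; round gives code 476.
Reconstructed: 0.76699219 V.
Difference: 0.000307812 V → 0.308 mV.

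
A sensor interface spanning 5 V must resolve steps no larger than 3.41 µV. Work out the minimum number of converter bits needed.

Number of steps required ≥ 5 V / 3.41 µV = 1466275.66.
Need 2^N ≥ 1466275.66; 2^20 = 1048576, 2^21 = 2097152.
Minimum N = 21.

21 bits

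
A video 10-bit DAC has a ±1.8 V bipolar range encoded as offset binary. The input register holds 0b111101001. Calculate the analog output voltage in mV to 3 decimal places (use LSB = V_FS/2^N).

-80.859 mV

LSB = 3.6 V / 2^10 = 3.516 mV.
Code 0b111101001 = 489 decimal.
V_out = (−1.8) + 489 × 0.00351563 V = -0.0808594 V.
= -80.859 mV.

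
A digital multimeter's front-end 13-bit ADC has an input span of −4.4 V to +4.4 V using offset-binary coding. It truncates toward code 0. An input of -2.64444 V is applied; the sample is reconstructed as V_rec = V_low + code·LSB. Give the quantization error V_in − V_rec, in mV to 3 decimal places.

0.287 mV

One LSB is 8.8 V / 8192 = 1.074 mV.
(-2.64444 − (−4.4))/0.00107422 = 1634.2668; ⌊·⌋ gives code 1634.
V_rec = (−4.4) + 1634·0.00107422 = -2.6447266 V.
Error = -2.64444 − (−2.6447266) = 0.000286562 V = 0.287 mV.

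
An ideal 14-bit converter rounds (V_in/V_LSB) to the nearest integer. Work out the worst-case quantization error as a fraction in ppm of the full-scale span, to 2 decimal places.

Rounding → worst-case error = ½ LSB = V_FS/2^15, so 1e+06/32768 = 30.5176 ppm of full scale.

30.52 ppm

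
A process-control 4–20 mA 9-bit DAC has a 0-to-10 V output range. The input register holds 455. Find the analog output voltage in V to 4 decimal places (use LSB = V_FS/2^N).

8.8867 V

LSB = 10 V / 2^9 = 19.531 mV.
V_out = 0 + 455 × 0.0195312 V = 8.88672 V.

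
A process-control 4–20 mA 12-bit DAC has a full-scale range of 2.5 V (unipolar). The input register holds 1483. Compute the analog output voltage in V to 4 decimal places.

0.9052 V

LSB = 2.5 V / 2^12 = 0.610 mV.
V_out = 0 + 1483 × 0.000610352 V = 0.905151 V.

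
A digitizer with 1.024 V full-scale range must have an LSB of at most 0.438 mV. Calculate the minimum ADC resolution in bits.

12 bits

Number of steps required ≥ 1.024 V / 0.438 mV = 2337.90.
Need 2^N ≥ 2337.90; 2^11 = 2048, 2^12 = 4096.
Minimum N = 12.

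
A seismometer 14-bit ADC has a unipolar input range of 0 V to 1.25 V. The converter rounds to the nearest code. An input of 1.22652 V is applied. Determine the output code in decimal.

code 16076

LSB = 1.25 V / 16384 = 76.29 µV.
(1.22652 − 0) / 7.62939e-05 = 16076.243 LSBs.
So the output code is 16076.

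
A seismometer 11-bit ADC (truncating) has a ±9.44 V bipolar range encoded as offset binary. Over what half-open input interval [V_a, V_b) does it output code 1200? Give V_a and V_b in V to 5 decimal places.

LSB = 18.88/2^11 = 9.219 mV.
V_a = V_low + 1200·LSB = 1.6225 V; V_b = V_low + 1201·LSB = 1.63172 V.

[1.62250 V, 1.63172 V)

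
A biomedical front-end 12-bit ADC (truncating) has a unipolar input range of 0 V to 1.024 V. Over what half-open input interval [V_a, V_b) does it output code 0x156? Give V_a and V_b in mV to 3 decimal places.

LSB = 1.024/2^12 = 250.00 µV.
Code 0x156 = 342 decimal.
V_a = V_low + 342·LSB = 0.0855 V; V_b = V_low + 343·LSB = 0.08575 V.

[85.500 mV, 85.750 mV)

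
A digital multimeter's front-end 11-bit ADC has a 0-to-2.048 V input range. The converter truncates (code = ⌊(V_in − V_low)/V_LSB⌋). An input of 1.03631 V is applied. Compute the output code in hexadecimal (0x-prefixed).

Full-scale span = 2.048 V; LSB = 2.048/2^11 = 1.000 mV.
(V_in − V_low)/LSB = (1.03631 − 0) / 0.001 = 1036.310.
⌊·⌋(1036.310) = 1036.
In hexadecimal (0x-prefixed): 0x40C.

code 0x40C (decimal 1036)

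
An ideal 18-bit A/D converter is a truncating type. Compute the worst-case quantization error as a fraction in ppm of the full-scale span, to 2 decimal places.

3.81 ppm

Truncating → worst-case error = 1 LSB = V_FS/2^18, so 1e+06/262144 = 3.8147 ppm of full scale.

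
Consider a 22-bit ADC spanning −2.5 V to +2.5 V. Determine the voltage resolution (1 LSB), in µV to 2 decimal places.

Full-scale span = 5 V.
LSB = 5 / 2^22 = 5 / 4194304 = 1.19209e-06 V = 1.19 µV.

1.19 µV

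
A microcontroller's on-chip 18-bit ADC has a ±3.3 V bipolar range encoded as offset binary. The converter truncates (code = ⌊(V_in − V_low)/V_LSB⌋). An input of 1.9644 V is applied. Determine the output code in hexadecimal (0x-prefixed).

Full-scale span = 6.6 V; LSB = 6.6/2^18 = 25.18 µV.
(V_in − V_low)/LSB = (1.9644 − (−3.3)) / 2.5177e-05 = 209095.587.
Floor → code 209095.
In hexadecimal (0x-prefixed): 0x330C7.

code 0x330C7 (decimal 209095)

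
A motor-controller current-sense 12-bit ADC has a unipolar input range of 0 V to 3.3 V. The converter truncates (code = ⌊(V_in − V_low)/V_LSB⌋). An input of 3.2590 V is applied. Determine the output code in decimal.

Full-scale span = 3.3 V; LSB = 3.3/2^12 = 0.806 mV.
Input sits at 4045.110 steps above V_low.
Floor → code 4045.

code 4045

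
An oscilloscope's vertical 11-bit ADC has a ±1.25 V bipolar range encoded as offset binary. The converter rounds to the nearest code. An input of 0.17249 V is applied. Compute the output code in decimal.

With 2048 levels over 2.5 V, one step is 1.221 mV.
(0.17249 − (−1.25)) / 0.0012207 = 1165.304 LSBs.
Round → code 1165.

code 1165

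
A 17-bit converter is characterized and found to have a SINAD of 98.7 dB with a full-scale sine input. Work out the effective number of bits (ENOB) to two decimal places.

ENOB = (SINAD − 1.76) / 6.02 = (98.7 − 1.76)/6.02 = 16.103.

16.10 bits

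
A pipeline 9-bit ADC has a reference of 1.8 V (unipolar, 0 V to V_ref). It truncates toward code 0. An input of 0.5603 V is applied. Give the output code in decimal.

LSB = 1.8 V / 512 = 3.516 mV.
(V_in − V_low)/LSB = (0.5603 − 0) / 0.00351563 = 159.374.
Floor → code 159.

code 159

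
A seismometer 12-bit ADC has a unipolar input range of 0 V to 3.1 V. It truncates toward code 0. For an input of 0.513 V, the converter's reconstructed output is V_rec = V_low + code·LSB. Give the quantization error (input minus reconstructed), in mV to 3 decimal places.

Step size: 3.1 V ÷ 2^12 = 0.757 mV.
(0.513 − 0)/0.000756836 = 677.8219; ⌊·⌋ gives code 677.
Code 677 maps back to 0 + 677×0.000756836 V = 0.51237793 V.
Error = 0.513 − 0.51237793 = 0.00062207 V = 0.622 mV.

0.622 mV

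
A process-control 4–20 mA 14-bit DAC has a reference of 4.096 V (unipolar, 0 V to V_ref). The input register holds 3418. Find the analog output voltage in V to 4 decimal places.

0.8545 V

LSB = 4.096 V / 2^14 = 250.00 µV.
V_out = 0 + 3418 × 0.00025 V = 0.8545 V.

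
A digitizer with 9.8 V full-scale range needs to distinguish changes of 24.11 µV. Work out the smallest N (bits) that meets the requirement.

19 bits

Number of steps required ≥ 9.8 V / 24.11 µV = 406470.34.
Need 2^N ≥ 406470.34; 2^18 = 262144, 2^19 = 524288.
Minimum N = 19.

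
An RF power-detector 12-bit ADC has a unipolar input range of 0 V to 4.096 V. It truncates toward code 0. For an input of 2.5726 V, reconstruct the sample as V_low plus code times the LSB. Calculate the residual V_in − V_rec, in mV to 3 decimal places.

0.600 mV

One LSB is 4.096 V / 4096 = 1.000 mV.
(V_in − V_low)/LSB = (2.5726 − 0)/0.001 = 2572.6000 → code 2572 (floor).
Code 2572 maps back to 0 + 2572×0.001 V = 2.572 V.
V_in − V_rec = 0.0006 V = 0.600 mV.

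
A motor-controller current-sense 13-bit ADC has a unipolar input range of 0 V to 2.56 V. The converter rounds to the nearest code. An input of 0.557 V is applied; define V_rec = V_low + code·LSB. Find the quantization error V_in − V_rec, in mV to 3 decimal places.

0.125 mV

One LSB is 2.56 V / 8192 = 312.50 µV.
(V_in − V_low)/LSB = (0.557 − 0)/0.0003125 = 1782.4000 → code 1782 (round).
Reconstructed: 0.556875 V.
Difference: 0.000125 V → 0.125 mV.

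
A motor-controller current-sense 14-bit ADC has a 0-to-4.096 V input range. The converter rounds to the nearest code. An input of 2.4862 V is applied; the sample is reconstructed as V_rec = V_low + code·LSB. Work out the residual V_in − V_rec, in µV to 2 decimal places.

-50.00 µV

One LSB is 4.096 V / 16384 = 250.00 µV.
(2.4862 − 0)/0.00025 = 9944.8000; round gives code 9945.
Code 9945 maps back to 0 + 9945×0.00025 V = 2.48625 V.
Difference: -5e-05 V → -50.00 µV.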